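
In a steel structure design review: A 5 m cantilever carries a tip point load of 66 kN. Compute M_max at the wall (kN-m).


For a cantilever with a point load at the free end:
M_max = P * L = 66 * 5 = 330 kN-m

330 kN-m


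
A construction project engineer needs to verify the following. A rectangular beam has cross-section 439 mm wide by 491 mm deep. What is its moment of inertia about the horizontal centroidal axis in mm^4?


I = b * h^3 / 12
= 439 * 491^3 / 12
= 439 * 118370771 / 12
= 4330397372.42 mm^4

4330397372.42 mm^4


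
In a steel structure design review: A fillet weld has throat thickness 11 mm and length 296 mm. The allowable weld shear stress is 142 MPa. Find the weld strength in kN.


Strength = throat * length * allowable stress
= 11 * 296 * 142 N
= 462352 N
= 462.35 kN

462.35 kN


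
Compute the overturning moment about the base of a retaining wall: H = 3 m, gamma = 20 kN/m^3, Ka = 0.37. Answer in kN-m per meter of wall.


Pa = 0.5 * Ka * gamma * H^2
= 0.5 * 0.37 * 20 * 3^2
= 33.3 kN/m
Arm = H / 3 = 3 / 3 = 1.0 m
Mo = Pa * arm = Pa * H / 3 = 33.3 * 3 / 3 = 33.3 kN-m/m

33.3 kN-m/m


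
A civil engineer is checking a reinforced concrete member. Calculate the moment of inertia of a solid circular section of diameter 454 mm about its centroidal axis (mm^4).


r = d / 2 = 454 / 2 = 227.0 mm
I = pi * r^4 / 4 = pi * 227.0^4 / 4
= 2085418923.7 mm^4

2085418923.7 mm^4


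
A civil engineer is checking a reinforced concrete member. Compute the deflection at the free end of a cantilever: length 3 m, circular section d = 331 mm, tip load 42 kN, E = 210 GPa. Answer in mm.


I = pi * d^4 / 64 = pi * 331^4 / 64 = 589225961.58 mm^4
L = 3000.0 mm, P = 42000.0 N, E = 210000.0 MPa
delta = P * L^3 / (3 * E * I)
= 42000.0 * 3000.0^3 / (3 * 210000.0 * 589225961.58)
= 3.0549 mm

3.0549 mm


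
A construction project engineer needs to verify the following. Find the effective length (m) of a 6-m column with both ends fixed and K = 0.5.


L_eff = K * L
= 0.5 * 6
= 3.0 m

3.0 m


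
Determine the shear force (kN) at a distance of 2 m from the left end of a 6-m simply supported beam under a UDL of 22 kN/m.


R_A = w * L / 2 = 22 * 6 / 2 = 66.0 kN
V(x) = R_A - w * x = 66.0 - 22 * 2
= 22.0 kN

22.0 kN


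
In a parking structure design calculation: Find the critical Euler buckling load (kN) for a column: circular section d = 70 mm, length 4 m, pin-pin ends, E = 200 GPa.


I = pi * d^4 / 64 = 1178588.12 mm^4
L = 4000.0 mm
P_cr = pi^2 * E * I / L^2
= 9.8696 * 200000.0 * 1178588.12 / 4000.0^2
= 145402.48 N = 145.4025 kN

145.4025 kN


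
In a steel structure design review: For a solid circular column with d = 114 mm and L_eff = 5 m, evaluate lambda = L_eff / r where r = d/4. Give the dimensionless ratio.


Radius of gyration r = d / 4 = 114 / 4 = 28.5 mm
L_eff = 5000.0 mm
Slenderness ratio = L / r = 5000.0 / 28.5 = 175.44 (dimensionless)

175.44 (dimensionless)


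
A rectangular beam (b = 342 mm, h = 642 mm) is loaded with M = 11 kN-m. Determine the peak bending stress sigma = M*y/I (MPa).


I = b * h^3 / 12 = 342 * 642^3 / 12 = 7541364708.0 mm^4
y = h / 2 = 642 / 2 = 321.0 mm
M = 11 kN-m = 11000000.0 N-mm
sigma = M * y / I = 11000000.0 * 321.0 / 7541364708.0
= 0.47 MPa

0.47 MPa


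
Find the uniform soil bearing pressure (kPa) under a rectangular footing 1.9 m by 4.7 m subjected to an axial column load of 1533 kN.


A = 1.9 * 4.7 = 8.93 m^2
q = P / A = 1533 / 8.93
= 171.6685 kPa

171.6685 kPa


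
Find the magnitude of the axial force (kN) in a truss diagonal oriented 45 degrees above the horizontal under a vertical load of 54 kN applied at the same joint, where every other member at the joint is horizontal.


At the joint, only the diagonal has a vertical component, so vertical equilibrium gives:
F * sin(45) = 54
F = 54 / sin(45)
= 54 / 0.707107
= 76.37 kN

76.37 kN


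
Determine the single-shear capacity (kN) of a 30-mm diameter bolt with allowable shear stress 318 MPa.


A = pi * d^2 / 4 = pi * 30^2 / 4 = 706.8583 mm^2
V = f_v * A / 1000 = 318 * 706.8583 / 1000
= 224.781 kN

224.781 kN


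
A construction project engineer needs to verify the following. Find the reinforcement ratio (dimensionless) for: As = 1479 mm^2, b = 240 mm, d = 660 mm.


rho = As / (b * d)
= 1479 / (240 * 660)
= 1479 / 158400
= 0.009337 (dimensionless)

0.009337 (dimensionless)


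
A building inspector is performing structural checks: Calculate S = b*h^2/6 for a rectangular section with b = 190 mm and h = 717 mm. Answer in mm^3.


S = b * h^2 / 6
= 190 * 717^2 / 6
= 190 * 514089 / 6
= 16279485.0 mm^3

16279485.0 mm^3


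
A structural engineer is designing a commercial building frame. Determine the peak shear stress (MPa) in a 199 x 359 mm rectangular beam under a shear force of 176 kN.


A = b * h = 199 * 359 = 71441 mm^2
V = 176 kN = 176000.0 N
tau_max = 1.5 * V / A = 1.5 * 176000.0 / 71441
= 3.6954 MPa

3.6954 MPa


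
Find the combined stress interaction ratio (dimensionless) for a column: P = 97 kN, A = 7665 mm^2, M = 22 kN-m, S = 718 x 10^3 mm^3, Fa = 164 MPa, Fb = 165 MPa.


f_a = P / A = 97000.0 / 7665 = 12.6549 MPa
f_b = M / S = 22000000.0 / 718000.0 = 30.6407 MPa
Ratio = f_a / Fa + f_b / Fb
= 12.6549 / 164 + 30.6407 / 165
= 0.2629 (dimensionless)

0.2629 (dimensionless)


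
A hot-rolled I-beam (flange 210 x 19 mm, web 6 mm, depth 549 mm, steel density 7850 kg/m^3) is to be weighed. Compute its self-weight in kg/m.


A_flanges = 2 * 210 * 19 = 7980 mm^2
A_web = (549 - 2 * 19) * 6 = 3066 mm^2
A_total = 7980 + 3066 = 11046 mm^2 = 0.011046 m^2
Weight = rho * A = 7850 * 0.011046 = 86.7111 kg/m

86.7111 kg/m


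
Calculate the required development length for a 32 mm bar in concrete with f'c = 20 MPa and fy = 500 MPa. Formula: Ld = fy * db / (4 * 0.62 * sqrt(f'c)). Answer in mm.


Ld = (fy * db) / (4 * 0.62 * sqrt(f'c))
= (500 * 32) / (4 * 0.62 * sqrt(20))
= 16000 / 11.0909
= 1442.62 mm

1442.62 mm


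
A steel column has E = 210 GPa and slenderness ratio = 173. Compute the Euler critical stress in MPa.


sigma_cr = pi^2 * E / lambda^2
= 9.8696 * 210000.0 / 173^2
= 9.8696 * 210000.0 / 29929
= 69.2511 MPa

69.2511 MPa


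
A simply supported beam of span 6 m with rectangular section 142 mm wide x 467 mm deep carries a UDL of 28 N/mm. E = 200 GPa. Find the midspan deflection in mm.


I = 142 * 467^3 / 12 = 1205196162.17 mm^4
L = 6000.0 mm, w = 28 N/mm, E = 200000.0 MPa
delta = 5 * w * L^4 / (384 * E * I)
= 5 * 28 * 6000.0^4 / (384 * 200000.0 * 1205196162.17)
= 1.9603 mm

1.9603 mm


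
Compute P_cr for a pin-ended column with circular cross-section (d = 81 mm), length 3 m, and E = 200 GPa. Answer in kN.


I = pi * d^4 / 64 = 2113050.98 mm^4
L = 3000.0 mm
P_cr = pi^2 * E * I / L^2
= 9.8696 * 200000.0 * 2113050.98 / 3000.0^2
= 463443.94 N = 463.4439 kN

463.4439 kN


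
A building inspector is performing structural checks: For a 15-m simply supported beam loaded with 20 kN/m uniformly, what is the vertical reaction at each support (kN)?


Total load = w * L = 20 * 15 = 300 kN
By symmetry, each reaction R = total / 2 = 300 / 2 = 150.0 kN

150.0 kN


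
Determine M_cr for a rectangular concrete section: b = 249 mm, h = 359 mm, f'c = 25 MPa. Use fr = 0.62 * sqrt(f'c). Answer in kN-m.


fr = 0.62 * sqrt(25) = 0.62 * 5.0 = 3.1 MPa
I = 249 * 359^3 / 12 = 960066789.25 mm^4
y_t = 179.5 mm
M_cr = fr * I / y_t = 3.1 * 960066789.25 / 179.5 N-mm
= 16.5805 kN-m

16.5805 kN-m


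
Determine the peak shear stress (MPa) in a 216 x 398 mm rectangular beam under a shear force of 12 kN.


A = b * h = 216 * 398 = 85968 mm^2
V = 12 kN = 12000.0 N
tau_max = 1.5 * V / A = 1.5 * 12000.0 / 85968
= 0.2094 MPa

0.2094 MPa


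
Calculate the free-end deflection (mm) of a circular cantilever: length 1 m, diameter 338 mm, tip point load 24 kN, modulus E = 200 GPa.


I = pi * d^4 / 64 = pi * 338^4 / 64 = 640673410.1 mm^4
L = 1000.0 mm, P = 24000.0 N, E = 200000.0 MPa
delta = P * L^3 / (3 * E * I)
= 24000.0 * 1000.0^3 / (3 * 200000.0 * 640673410.1)
= 0.0624 mm

0.0624 mm


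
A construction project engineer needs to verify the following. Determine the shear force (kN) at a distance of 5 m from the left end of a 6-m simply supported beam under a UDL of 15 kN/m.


R_A = w * L / 2 = 15 * 6 / 2 = 45.0 kN
V(x) = R_A - w * x = 45.0 - 15 * 5
= -30.0 kN

-30.0 kN


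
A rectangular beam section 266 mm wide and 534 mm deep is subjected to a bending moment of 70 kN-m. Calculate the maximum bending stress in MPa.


I = b * h^3 / 12 = 266 * 534^3 / 12 = 3375391572.0 mm^4
y = h / 2 = 534 / 2 = 267.0 mm
M = 70 kN-m = 70000000.0 N-mm
sigma = M * y / I = 70000000.0 * 267.0 / 3375391572.0
= 5.54 MPa

5.54 MPa


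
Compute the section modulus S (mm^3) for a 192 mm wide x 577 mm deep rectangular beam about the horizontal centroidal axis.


S = b * h^2 / 6
= 192 * 577^2 / 6
= 192 * 332929 / 6
= 10653728.0 mm^3

10653728.0 mm^3


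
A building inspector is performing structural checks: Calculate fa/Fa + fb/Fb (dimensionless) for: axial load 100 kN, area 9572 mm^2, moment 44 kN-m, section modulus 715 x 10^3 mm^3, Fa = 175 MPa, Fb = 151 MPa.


f_a = P / A = 100000.0 / 9572 = 10.4471 MPa
f_b = M / S = 44000000.0 / 715000.0 = 61.5385 MPa
Ratio = f_a / Fa + f_b / Fb
= 10.4471 / 175 + 61.5385 / 151
= 0.4672 (dimensionless)

0.4672 (dimensionless)


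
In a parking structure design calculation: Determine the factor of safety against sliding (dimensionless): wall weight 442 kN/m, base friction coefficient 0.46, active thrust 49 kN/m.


Resisting force = mu * W = 0.46 * 442 = 203.32 kN/m
FOS = Resisting / Driving = 203.32 / 49
= 4.1494 (dimensionless)

4.1494 (dimensionless)


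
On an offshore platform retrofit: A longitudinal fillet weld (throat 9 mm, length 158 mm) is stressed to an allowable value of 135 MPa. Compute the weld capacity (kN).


Strength = throat * length * allowable stress
= 9 * 158 * 135 N
= 191970 N
= 191.97 kN

191.97 kN


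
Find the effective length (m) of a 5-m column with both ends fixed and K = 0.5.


L_eff = K * L
= 0.5 * 5
= 2.5 m

2.5 m


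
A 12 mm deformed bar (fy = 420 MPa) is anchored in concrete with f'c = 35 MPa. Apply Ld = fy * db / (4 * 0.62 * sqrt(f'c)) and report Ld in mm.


Ld = (fy * db) / (4 * 0.62 * sqrt(f'c))
= (420 * 12) / (4 * 0.62 * sqrt(35))
= 5040 / 14.6719
= 343.51 mm

343.51 mm


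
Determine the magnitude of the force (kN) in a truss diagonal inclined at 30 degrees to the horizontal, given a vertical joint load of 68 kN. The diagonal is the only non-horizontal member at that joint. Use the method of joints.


At the joint, only the diagonal has a vertical component, so vertical equilibrium gives:
F * sin(30) = 68
F = 68 / sin(30)
= 68 / 0.5
= 136.0 kN

136.0 kN


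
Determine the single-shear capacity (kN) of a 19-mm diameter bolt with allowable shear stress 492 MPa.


A = pi * d^2 / 4 = pi * 19^2 / 4 = 283.5287 mm^2
V = f_v * A / 1000 = 492 * 283.5287 / 1000
= 139.4961 kN

139.4961 kN


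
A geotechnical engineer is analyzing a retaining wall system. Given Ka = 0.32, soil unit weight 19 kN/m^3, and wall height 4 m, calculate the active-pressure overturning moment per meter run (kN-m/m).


Pa = 0.5 * Ka * gamma * H^2
= 0.5 * 0.32 * 19 * 4^2
= 48.64 kN/m
Arm = H / 3 = 4 / 3 = 1.3333 m
Mo = Pa * arm = Pa * H / 3 = 48.64 * 4 / 3 = 64.8533 kN-m/m

64.8533 kN-m/m


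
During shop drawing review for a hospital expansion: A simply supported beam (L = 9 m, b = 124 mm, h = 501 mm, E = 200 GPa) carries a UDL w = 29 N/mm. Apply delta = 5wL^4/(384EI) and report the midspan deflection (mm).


I = 124 * 501^3 / 12 = 1299432177.0 mm^4
L = 9000.0 mm, w = 29 N/mm, E = 200000.0 MPa
delta = 5 * w * L^4 / (384 * E * I)
= 5 * 29 * 9000.0^4 / (384 * 200000.0 * 1299432177.0)
= 9.5329 mm

9.5329 mm


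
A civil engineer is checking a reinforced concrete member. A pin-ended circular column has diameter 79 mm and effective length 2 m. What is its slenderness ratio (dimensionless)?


Radius of gyration r = d / 4 = 79 / 4 = 19.75 mm
L_eff = 2000.0 mm
Slenderness ratio = L / r = 2000.0 / 19.75 = 101.27 (dimensionless)

101.27 (dimensionless)


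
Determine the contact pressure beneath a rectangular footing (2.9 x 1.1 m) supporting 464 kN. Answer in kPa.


A = 2.9 * 1.1 = 3.19 m^2
q = P / A = 464 / 3.19
= 145.4545 kPa

145.4545 kPa


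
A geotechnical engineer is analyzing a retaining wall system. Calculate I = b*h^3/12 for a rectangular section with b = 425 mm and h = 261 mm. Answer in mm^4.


I = b * h^3 / 12
= 425 * 261^3 / 12
= 425 * 17779581 / 12
= 629693493.75 mm^4

629693493.75 mm^4


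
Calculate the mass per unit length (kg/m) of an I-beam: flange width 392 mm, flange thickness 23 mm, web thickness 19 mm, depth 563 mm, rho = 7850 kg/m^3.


A_flanges = 2 * 392 * 23 = 18032 mm^2
A_web = (563 - 2 * 23) * 19 = 9823 mm^2
A_total = 18032 + 9823 = 27855 mm^2 = 0.027855 m^2
Weight = rho * A = 7850 * 0.027855 = 218.6618 kg/m

218.6618 kg/m


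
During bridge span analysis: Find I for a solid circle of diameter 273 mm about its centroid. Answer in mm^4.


r = d / 2 = 273 / 2 = 136.5 mm
I = pi * r^4 / 4 = pi * 136.5^4 / 4
= 272659407.65 mm^4

272659407.65 mm^4


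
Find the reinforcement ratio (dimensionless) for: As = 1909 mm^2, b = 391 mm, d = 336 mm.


rho = As / (b * d)
= 1909 / (391 * 336)
= 1909 / 131376
= 0.014531 (dimensionless)

0.014531 (dimensionless)


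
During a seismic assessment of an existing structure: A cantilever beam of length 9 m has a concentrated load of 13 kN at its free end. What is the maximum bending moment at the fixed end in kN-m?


For a cantilever with a point load at the free end:
M_max = P * L = 13 * 9 = 117 kN-m

117 kN-m


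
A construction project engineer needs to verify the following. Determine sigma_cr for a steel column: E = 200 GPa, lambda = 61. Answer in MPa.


sigma_cr = pi^2 * E / lambda^2
= 9.8696 * 200000.0 / 61^2
= 9.8696 * 200000.0 / 3721
= 530.4813 MPa

530.4813 MPa


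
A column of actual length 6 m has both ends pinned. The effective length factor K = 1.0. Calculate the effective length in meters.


L_eff = K * L
= 1.0 * 6
= 6.0 m

6.0 m


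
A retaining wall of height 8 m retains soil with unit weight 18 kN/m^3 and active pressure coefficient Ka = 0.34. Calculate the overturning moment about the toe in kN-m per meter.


Pa = 0.5 * Ka * gamma * H^2
= 0.5 * 0.34 * 18 * 8^2
= 195.84 kN/m
Arm = H / 3 = 8 / 3 = 2.6667 m
Mo = Pa * arm = Pa * H / 3 = 195.84 * 8 / 3 = 522.24 kN-m/m

522.24 kN-m/m


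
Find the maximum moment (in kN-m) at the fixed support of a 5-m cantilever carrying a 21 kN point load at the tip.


For a cantilever with a point load at the free end:
M_max = P * L = 21 * 5 = 105 kN-m

105 kN-m


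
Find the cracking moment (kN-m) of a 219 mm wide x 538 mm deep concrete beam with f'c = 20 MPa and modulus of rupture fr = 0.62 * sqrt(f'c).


fr = 0.62 * sqrt(20) = 0.62 * 4.4721 = 2.7727 MPa
I = 219 * 538^3 / 12 = 2841905914.0 mm^4
y_t = 269.0 mm
M_cr = fr * I / y_t = 2.7727 * 2841905914.0 / 269.0 N-mm
= 29.293 kN-m

29.293 kN-m


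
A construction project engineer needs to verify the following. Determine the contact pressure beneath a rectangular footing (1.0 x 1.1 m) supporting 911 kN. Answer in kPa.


A = 1.0 * 1.1 = 1.1 m^2
q = P / A = 911 / 1.1
= 828.1818 kPa

828.1818 kPa


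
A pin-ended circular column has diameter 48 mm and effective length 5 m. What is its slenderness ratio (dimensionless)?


Radius of gyration r = d / 4 = 48 / 4 = 12.0 mm
L_eff = 5000.0 mm
Slenderness ratio = L / r = 5000.0 / 12.0 = 416.67 (dimensionless)

416.67 (dimensionless)


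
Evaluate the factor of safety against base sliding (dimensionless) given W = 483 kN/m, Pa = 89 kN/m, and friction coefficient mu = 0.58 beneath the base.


Resisting force = mu * W = 0.58 * 483 = 280.14 kN/m
FOS = Resisting / Driving = 280.14 / 89
= 3.1476 (dimensionless)

3.1476 (dimensionless)


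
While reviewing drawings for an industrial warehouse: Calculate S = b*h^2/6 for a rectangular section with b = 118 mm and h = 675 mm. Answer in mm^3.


S = b * h^2 / 6
= 118 * 675^2 / 6
= 118 * 455625 / 6
= 8960625.0 mm^3

8960625.0 mm^3


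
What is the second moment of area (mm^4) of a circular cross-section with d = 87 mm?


r = d / 2 = 87 / 2 = 43.5 mm
I = pi * r^4 / 4 = pi * 43.5^4 / 4
= 2812204.57 mm^4

2812204.57 mm^4


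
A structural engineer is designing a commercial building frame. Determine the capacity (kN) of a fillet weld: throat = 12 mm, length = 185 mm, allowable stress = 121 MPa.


Strength = throat * length * allowable stress
= 12 * 185 * 121 N
= 268620 N
= 268.62 kN

268.62 kN


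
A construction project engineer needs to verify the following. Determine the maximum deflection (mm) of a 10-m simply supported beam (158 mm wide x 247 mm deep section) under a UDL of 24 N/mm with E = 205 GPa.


I = 158 * 247^3 / 12 = 198411436.17 mm^4
L = 10000.0 mm, w = 24 N/mm, E = 205000.0 MPa
delta = 5 * w * L^4 / (384 * E * I)
= 5 * 24 * 10000.0^4 / (384 * 205000.0 * 198411436.17)
= 76.8298 mm

76.8298 mm


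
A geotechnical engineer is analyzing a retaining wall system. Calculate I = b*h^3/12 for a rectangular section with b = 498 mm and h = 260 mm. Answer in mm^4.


I = b * h^3 / 12
= 498 * 260^3 / 12
= 498 * 17576000 / 12
= 729404000.0 mm^4

729404000.0 mm^4


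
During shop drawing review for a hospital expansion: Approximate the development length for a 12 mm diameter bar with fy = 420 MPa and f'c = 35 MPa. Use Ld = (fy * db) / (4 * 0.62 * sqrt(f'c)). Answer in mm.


Ld = (fy * db) / (4 * 0.62 * sqrt(f'c))
= (420 * 12) / (4 * 0.62 * sqrt(35))
= 5040 / 14.6719
= 343.51 mm

343.51 mm


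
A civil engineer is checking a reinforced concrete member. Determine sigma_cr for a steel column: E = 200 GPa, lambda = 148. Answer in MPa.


sigma_cr = pi^2 * E / lambda^2
= 9.8696 * 200000.0 / 148^2
= 9.8696 * 200000.0 / 21904
= 90.1169 MPa

90.1169 MPa


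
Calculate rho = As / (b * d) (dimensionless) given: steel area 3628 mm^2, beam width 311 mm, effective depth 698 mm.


rho = As / (b * d)
= 3628 / (311 * 698)
= 3628 / 217078
= 0.016713 (dimensionless)

0.016713 (dimensionless)


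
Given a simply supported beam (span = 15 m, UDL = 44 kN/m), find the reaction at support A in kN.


Total load = w * L = 44 * 15 = 660 kN
By symmetry, each reaction R = total / 2 = 660 / 2 = 330.0 kN

330.0 kN


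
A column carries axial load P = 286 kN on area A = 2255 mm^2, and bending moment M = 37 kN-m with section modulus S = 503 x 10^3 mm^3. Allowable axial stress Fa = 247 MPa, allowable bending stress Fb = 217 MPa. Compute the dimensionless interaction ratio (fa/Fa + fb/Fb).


f_a = P / A = 286000.0 / 2255 = 126.8293 MPa
f_b = M / S = 37000000.0 / 503000.0 = 73.5586 MPa
Ratio = f_a / Fa + f_b / Fb
= 126.8293 / 247 + 73.5586 / 217
= 0.8525 (dimensionless)

0.8525 (dimensionless)


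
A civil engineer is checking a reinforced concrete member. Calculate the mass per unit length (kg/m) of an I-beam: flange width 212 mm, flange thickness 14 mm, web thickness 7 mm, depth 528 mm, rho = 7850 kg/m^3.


A_flanges = 2 * 212 * 14 = 5936 mm^2
A_web = (528 - 2 * 14) * 7 = 3500 mm^2
A_total = 5936 + 3500 = 9436 mm^2 = 0.009436 m^2
Weight = rho * A = 7850 * 0.009436 = 74.0726 kg/m

74.0726 kg/m


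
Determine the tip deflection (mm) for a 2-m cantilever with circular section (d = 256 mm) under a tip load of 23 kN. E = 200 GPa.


I = pi * d^4 / 64 = pi * 256^4 / 64 = 210828714.13 mm^4
L = 2000.0 mm, P = 23000.0 N, E = 200000.0 MPa
delta = P * L^3 / (3 * E * I)
= 23000.0 * 2000.0^3 / (3 * 200000.0 * 210828714.13)
= 1.4546 mm

1.4546 mm


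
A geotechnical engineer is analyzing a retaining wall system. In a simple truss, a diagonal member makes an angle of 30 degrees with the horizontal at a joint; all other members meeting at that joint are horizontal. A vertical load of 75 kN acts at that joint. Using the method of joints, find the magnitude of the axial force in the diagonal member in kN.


At the joint, only the diagonal has a vertical component, so vertical equilibrium gives:
F * sin(30) = 75
F = 75 / sin(30)
= 75 / 0.5
= 150.0 kN

150.0 kN


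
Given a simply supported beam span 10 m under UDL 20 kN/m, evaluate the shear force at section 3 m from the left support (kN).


R_A = w * L / 2 = 20 * 10 / 2 = 100.0 kN
V(x) = R_A - w * x = 100.0 - 20 * 3
= 40.0 kN

40.0 kN


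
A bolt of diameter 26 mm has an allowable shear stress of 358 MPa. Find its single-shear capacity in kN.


A = pi * d^2 / 4 = pi * 26^2 / 4 = 530.9292 mm^2
V = f_v * A / 1000 = 358 * 530.9292 / 1000
= 190.0726 kN

190.0726 kN


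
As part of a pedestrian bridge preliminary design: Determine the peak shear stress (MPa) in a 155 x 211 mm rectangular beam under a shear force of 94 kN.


A = b * h = 155 * 211 = 32705 mm^2
V = 94 kN = 94000.0 N
tau_max = 1.5 * V / A = 1.5 * 94000.0 / 32705
= 4.3113 MPa

4.3113 MPa


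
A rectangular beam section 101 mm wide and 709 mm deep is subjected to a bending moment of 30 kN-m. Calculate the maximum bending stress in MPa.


I = b * h^3 / 12 = 101 * 709^3 / 12 = 2999706977.42 mm^4
y = h / 2 = 709 / 2 = 354.5 mm
M = 30 kN-m = 30000000.0 N-mm
sigma = M * y / I = 30000000.0 * 354.5 / 2999706977.42
= 3.55 MPa

3.55 MPa


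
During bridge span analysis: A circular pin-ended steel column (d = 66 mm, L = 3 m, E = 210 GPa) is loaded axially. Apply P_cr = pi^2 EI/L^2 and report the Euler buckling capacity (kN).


I = pi * d^4 / 64 = 931420.18 mm^4
L = 3000.0 mm
P_cr = pi^2 * E * I / L^2
= 9.8696 * 210000.0 * 931420.18 / 3000.0^2
= 214497.47 N = 214.4975 kN

214.4975 kN


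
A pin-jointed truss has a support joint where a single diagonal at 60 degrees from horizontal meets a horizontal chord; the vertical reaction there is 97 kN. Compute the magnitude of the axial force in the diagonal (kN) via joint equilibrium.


At the joint, only the diagonal has a vertical component, so vertical equilibrium gives:
F * sin(60) = 97
F = 97 / sin(60)
= 97 / 0.866025
= 112.01 kN

112.01 kN


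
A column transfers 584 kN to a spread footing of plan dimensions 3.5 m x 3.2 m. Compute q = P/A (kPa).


A = 3.5 * 3.2 = 11.2 m^2
q = P / A = 584 / 11.2
= 52.1429 kPa

52.1429 kPa


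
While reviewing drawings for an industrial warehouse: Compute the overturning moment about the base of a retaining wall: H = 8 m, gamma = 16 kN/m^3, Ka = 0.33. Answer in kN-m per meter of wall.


Pa = 0.5 * Ka * gamma * H^2
= 0.5 * 0.33 * 16 * 8^2
= 168.96 kN/m
Arm = H / 3 = 8 / 3 = 2.6667 m
Mo = Pa * arm = Pa * H / 3 = 168.96 * 8 / 3 = 450.56 kN-m/m

450.56 kN-m/m


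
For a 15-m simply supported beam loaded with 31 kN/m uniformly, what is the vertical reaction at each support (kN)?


Total load = w * L = 31 * 15 = 465 kN
By symmetry, each reaction R = total / 2 = 465 / 2 = 232.5 kN

232.5 kN


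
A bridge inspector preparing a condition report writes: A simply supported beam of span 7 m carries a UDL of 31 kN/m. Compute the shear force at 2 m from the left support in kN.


R_A = w * L / 2 = 31 * 7 / 2 = 108.5 kN
V(x) = R_A - w * x = 108.5 - 31 * 2
= 46.5 kN

46.5 kN


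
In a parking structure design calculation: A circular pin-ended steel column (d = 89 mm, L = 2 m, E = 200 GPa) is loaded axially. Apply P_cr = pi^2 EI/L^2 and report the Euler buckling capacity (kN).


I = pi * d^4 / 64 = 3079852.55 mm^4
L = 2000.0 mm
P_cr = pi^2 * E * I / L^2
= 9.8696 * 200000.0 * 3079852.55 / 2000.0^2
= 1519846.32 N = 1519.8463 kN

1519.8463 kN


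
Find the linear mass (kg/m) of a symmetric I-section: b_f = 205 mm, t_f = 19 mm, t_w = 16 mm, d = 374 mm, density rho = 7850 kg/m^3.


A_flanges = 2 * 205 * 19 = 7790 mm^2
A_web = (374 - 2 * 19) * 16 = 5376 mm^2
A_total = 7790 + 5376 = 13166 mm^2 = 0.013166 m^2
Weight = rho * A = 7850 * 0.013166 = 103.3531 kg/m

103.3531 kg/m


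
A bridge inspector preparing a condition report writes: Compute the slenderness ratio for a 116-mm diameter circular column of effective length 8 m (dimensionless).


Radius of gyration r = d / 4 = 116 / 4 = 29.0 mm
L_eff = 8000.0 mm
Slenderness ratio = L / r = 8000.0 / 29.0 = 275.86 (dimensionless)

275.86 (dimensionless)


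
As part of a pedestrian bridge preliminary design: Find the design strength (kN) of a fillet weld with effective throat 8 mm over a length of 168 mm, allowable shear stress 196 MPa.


Strength = throat * length * allowable stress
= 8 * 168 * 196 N
= 263424 N
= 263.42 kN

263.42 kN


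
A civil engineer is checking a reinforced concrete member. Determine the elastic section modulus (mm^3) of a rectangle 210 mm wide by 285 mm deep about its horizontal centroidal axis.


S = b * h^2 / 6
= 210 * 285^2 / 6
= 210 * 81225 / 6
= 2842875.0 mm^3

2842875.0 mm^3


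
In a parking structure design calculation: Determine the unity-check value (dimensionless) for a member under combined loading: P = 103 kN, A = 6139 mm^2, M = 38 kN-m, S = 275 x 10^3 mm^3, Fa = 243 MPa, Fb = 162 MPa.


f_a = P / A = 103000.0 / 6139 = 16.778 MPa
f_b = M / S = 38000000.0 / 275000.0 = 138.1818 MPa
Ratio = f_a / Fa + f_b / Fb
= 16.778 / 243 + 138.1818 / 162
= 0.922 (dimensionless)

0.922 (dimensionless)


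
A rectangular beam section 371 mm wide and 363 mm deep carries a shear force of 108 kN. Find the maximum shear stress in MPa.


A = b * h = 371 * 363 = 134673 mm^2
V = 108 kN = 108000.0 N
tau_max = 1.5 * V / A = 1.5 * 108000.0 / 134673
= 1.2029 MPa

1.2029 MPa


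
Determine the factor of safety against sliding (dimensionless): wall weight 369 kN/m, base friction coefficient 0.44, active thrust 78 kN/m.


Resisting force = mu * W = 0.44 * 369 = 162.36 kN/m
FOS = Resisting / Driving = 162.36 / 78
= 2.0815 (dimensionless)

2.0815 (dimensionless)


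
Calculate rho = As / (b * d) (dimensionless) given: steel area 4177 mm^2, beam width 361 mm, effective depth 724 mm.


rho = As / (b * d)
= 4177 / (361 * 724)
= 4177 / 261364
= 0.015982 (dimensionless)

0.015982 (dimensionless)


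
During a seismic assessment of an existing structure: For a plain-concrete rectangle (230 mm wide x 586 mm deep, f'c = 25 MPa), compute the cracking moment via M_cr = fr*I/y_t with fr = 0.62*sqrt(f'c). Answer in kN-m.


fr = 0.62 * sqrt(25) = 0.62 * 5.0 = 3.1 MPa
I = 230 * 586^3 / 12 = 3856909406.67 mm^4
y_t = 293.0 mm
M_cr = fr * I / y_t = 3.1 * 3856909406.67 / 293.0 N-mm
= 40.8069 kN-m

40.8069 kN-m


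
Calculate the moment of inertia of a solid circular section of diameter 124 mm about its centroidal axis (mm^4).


r = d / 2 = 124 / 2 = 62.0 mm
I = pi * r^4 / 4 = pi * 62.0^4 / 4
= 11605307.16 mm^4

11605307.16 mm^4


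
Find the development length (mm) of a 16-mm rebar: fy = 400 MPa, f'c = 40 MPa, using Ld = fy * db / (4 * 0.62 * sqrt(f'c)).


Ld = (fy * db) / (4 * 0.62 * sqrt(f'c))
= (400 * 16) / (4 * 0.62 * sqrt(40))
= 6400 / 15.6849
= 408.04 mm

408.04 mm


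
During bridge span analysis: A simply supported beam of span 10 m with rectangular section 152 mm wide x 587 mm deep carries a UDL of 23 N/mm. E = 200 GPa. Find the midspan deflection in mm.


I = 152 * 587^3 / 12 = 2561985371.33 mm^4
L = 10000.0 mm, w = 23 N/mm, E = 200000.0 MPa
delta = 5 * w * L^4 / (384 * E * I)
= 5 * 23 * 10000.0^4 / (384 * 200000.0 * 2561985371.33)
= 5.8447 mm

5.8447 mm


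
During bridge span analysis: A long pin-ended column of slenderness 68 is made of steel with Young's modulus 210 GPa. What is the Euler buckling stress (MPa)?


sigma_cr = pi^2 * E / lambda^2
= 9.8696 * 210000.0 / 68^2
= 9.8696 * 210000.0 / 4624
= 448.2303 MPa

448.2303 MPa


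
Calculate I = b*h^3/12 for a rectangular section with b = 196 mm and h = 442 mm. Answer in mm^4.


I = b * h^3 / 12
= 196 * 442^3 / 12
= 196 * 86350888 / 12
= 1410397837.33 mm^4

1410397837.33 mm^4


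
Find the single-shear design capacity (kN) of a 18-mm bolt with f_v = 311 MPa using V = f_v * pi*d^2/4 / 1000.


A = pi * d^2 / 4 = pi * 18^2 / 4 = 254.469 mm^2
V = f_v * A / 1000 = 311 * 254.469 / 1000
= 79.1399 kN

79.1399 kN


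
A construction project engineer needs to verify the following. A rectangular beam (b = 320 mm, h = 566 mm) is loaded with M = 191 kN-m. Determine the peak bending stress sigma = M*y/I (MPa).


I = b * h^3 / 12 = 320 * 566^3 / 12 = 4835239893.33 mm^4
y = h / 2 = 566 / 2 = 283.0 mm
M = 191 kN-m = 191000000.0 N-mm
sigma = M * y / I = 191000000.0 * 283.0 / 4835239893.33
= 11.18 MPa

11.18 MPa


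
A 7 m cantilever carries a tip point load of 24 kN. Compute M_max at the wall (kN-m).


For a cantilever with a point load at the free end:
M_max = P * L = 24 * 7 = 168 kN-m

168 kN-m


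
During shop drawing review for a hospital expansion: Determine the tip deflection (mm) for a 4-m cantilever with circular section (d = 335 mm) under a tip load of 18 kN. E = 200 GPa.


I = pi * d^4 / 64 = pi * 335^4 / 64 = 618228649.37 mm^4
L = 4000.0 mm, P = 18000.0 N, E = 200000.0 MPa
delta = P * L^3 / (3 * E * I)
= 18000.0 * 4000.0^3 / (3 * 200000.0 * 618228649.37)
= 3.1056 mm

3.1056 mm


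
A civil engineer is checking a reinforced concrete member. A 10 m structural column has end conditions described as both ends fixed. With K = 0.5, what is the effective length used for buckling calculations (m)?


L_eff = K * L
= 0.5 * 10
= 5.0 m

5.0 m


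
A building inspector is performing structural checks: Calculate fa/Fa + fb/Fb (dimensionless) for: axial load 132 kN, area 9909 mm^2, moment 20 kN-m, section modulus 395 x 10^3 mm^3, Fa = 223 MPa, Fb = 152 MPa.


f_a = P / A = 132000.0 / 9909 = 13.3212 MPa
f_b = M / S = 20000000.0 / 395000.0 = 50.6329 MPa
Ratio = f_a / Fa + f_b / Fb
= 13.3212 / 223 + 50.6329 / 152
= 0.3928 (dimensionless)

0.3928 (dimensionless)


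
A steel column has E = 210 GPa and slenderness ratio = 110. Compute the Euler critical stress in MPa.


sigma_cr = pi^2 * E / lambda^2
= 9.8696 * 210000.0 / 110^2
= 9.8696 * 210000.0 / 12100
= 171.2907 MPa

171.2907 MPa


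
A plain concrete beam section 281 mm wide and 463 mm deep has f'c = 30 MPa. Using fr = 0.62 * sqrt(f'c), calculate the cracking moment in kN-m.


fr = 0.62 * sqrt(30) = 0.62 * 5.4772 = 3.3959 MPa
I = 281 * 463^3 / 12 = 2324170833.92 mm^4
y_t = 231.5 mm
M_cr = fr * I / y_t = 3.3959 * 2324170833.92 / 231.5 N-mm
= 34.0933 kN-m

34.0933 kN-m


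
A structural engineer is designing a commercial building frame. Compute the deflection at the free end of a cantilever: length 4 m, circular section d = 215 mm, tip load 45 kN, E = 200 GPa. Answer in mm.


I = pi * d^4 / 64 = pi * 215^4 / 64 = 104887501.03 mm^4
L = 4000.0 mm, P = 45000.0 N, E = 200000.0 MPa
delta = P * L^3 / (3 * E * I)
= 45000.0 * 4000.0^3 / (3 * 200000.0 * 104887501.03)
= 45.7633 mm

45.7633 mm


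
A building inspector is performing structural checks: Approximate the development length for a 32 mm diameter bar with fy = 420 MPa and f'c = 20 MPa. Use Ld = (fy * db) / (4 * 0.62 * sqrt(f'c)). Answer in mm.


Ld = (fy * db) / (4 * 0.62 * sqrt(f'c))
= (420 * 32) / (4 * 0.62 * sqrt(20))
= 13440 / 11.0909
= 1211.8 mm

1211.8 mm


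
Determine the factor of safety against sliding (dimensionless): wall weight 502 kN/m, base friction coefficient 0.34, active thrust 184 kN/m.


Resisting force = mu * W = 0.34 * 502 = 170.68 kN/m
FOS = Resisting / Driving = 170.68 / 184
= 0.9276 (dimensionless)

0.9276 (dimensionless)


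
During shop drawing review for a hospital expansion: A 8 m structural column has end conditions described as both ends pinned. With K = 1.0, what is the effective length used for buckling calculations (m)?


L_eff = K * L
= 1.0 * 8
= 8.0 m

8.0 m


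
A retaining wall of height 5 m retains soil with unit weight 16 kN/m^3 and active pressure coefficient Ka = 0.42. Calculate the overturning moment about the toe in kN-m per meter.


Pa = 0.5 * Ka * gamma * H^2
= 0.5 * 0.42 * 16 * 5^2
= 84.0 kN/m
Arm = H / 3 = 5 / 3 = 1.6667 m
Mo = Pa * arm = Pa * H / 3 = 84.0 * 5 / 3 = 140.0 kN-m/m

140.0 kN-m/m


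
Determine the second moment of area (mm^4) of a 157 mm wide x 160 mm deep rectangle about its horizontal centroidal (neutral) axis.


I = b * h^3 / 12
= 157 * 160^3 / 12
= 157 * 4096000 / 12
= 53589333.33 mm^4

53589333.33 mm^4


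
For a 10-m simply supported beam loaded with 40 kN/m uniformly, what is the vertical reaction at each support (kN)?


Total load = w * L = 40 * 10 = 400 kN
By symmetry, each reaction R = total / 2 = 400 / 2 = 200.0 kN

200.0 kN


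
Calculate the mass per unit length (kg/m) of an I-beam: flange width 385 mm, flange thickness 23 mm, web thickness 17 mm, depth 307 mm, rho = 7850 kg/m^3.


A_flanges = 2 * 385 * 23 = 17710 mm^2
A_web = (307 - 2 * 23) * 17 = 4437 mm^2
A_total = 17710 + 4437 = 22147 mm^2 = 0.022147 m^2
Weight = rho * A = 7850 * 0.022147 = 173.8539 kg/m

173.8539 kg/m


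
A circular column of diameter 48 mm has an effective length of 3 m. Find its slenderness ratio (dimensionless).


Radius of gyration r = d / 4 = 48 / 4 = 12.0 mm
L_eff = 3000.0 mm
Slenderness ratio = L / r = 3000.0 / 12.0 = 250.0 (dimensionless)

250.0 (dimensionless)


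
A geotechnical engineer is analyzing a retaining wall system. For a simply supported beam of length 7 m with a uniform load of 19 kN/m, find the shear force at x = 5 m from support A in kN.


R_A = w * L / 2 = 19 * 7 / 2 = 66.5 kN
V(x) = R_A - w * x = 66.5 - 19 * 5
= -28.5 kN

-28.5 kN


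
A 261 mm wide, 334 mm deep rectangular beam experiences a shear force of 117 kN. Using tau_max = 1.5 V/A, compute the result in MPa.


A = b * h = 261 * 334 = 87174 mm^2
V = 117 kN = 117000.0 N
tau_max = 1.5 * V / A = 1.5 * 117000.0 / 87174
= 2.0132 MPa

2.0132 MPa


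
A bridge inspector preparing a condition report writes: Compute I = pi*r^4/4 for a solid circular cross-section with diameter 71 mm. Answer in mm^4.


r = d / 2 = 71 / 2 = 35.5 mm
I = pi * r^4 / 4 = pi * 35.5^4 / 4
= 1247392.97 mm^4

1247392.97 mm^4


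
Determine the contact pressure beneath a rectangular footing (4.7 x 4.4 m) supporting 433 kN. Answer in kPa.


A = 4.7 * 4.4 = 20.68 m^2
q = P / A = 433 / 20.68
= 20.9381 kPa

20.9381 kPa


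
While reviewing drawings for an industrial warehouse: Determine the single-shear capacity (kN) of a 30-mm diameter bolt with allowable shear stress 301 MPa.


A = pi * d^2 / 4 = pi * 30^2 / 4 = 706.8583 mm^2
V = f_v * A / 1000 = 301 * 706.8583 / 1000
= 212.7644 kN

212.7644 kN


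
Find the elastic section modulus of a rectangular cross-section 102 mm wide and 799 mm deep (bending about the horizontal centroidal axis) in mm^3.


S = b * h^2 / 6
= 102 * 799^2 / 6
= 102 * 638401 / 6
= 10852817.0 mm^3

10852817.0 mm^3


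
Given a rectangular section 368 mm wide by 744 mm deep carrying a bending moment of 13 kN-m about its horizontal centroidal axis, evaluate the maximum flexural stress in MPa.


I = b * h^3 / 12 = 368 * 744^3 / 12 = 12629477376.0 mm^4
y = h / 2 = 744 / 2 = 372.0 mm
M = 13 kN-m = 13000000.0 N-mm
sigma = M * y / I = 13000000.0 * 372.0 / 12629477376.0
= 0.38 MPa

0.38 MPa


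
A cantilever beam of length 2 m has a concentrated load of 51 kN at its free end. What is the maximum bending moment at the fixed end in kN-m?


For a cantilever with a point load at the free end:
M_max = P * L = 51 * 2 = 102 kN-m

102 kN-m


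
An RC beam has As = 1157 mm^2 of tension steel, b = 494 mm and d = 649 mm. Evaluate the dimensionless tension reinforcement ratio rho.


rho = As / (b * d)
= 1157 / (494 * 649)
= 1157 / 320606
= 0.003609 (dimensionless)

0.003609 (dimensionless)


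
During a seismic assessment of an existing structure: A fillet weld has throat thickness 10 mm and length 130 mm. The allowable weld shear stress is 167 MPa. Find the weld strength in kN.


Strength = throat * length * allowable stress
= 10 * 130 * 167 N
= 217100 N
= 217.1 kN

217.1 kN


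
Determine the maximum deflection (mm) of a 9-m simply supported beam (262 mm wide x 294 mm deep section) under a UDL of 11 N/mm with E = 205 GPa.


I = 262 * 294^3 / 12 = 554832684.0 mm^4
L = 9000.0 mm, w = 11 N/mm, E = 205000.0 MPa
delta = 5 * w * L^4 / (384 * E * I)
= 5 * 11 * 9000.0^4 / (384 * 205000.0 * 554832684.0)
= 8.262 mm

8.262 mm


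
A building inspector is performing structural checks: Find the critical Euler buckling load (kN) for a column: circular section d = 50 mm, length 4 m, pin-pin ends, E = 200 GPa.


I = pi * d^4 / 64 = 306796.16 mm^4
L = 4000.0 mm
P_cr = pi^2 * E * I / L^2
= 9.8696 * 200000.0 * 306796.16 / 4000.0^2
= 37849.46 N = 37.8495 kN

37.8495 kN


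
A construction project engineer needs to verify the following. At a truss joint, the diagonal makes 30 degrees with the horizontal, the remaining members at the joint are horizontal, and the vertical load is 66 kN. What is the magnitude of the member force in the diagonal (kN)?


At the joint, only the diagonal has a vertical component, so vertical equilibrium gives:
F * sin(30) = 66
F = 66 / sin(30)
= 66 / 0.5
= 132.0 kN

132.0 kN


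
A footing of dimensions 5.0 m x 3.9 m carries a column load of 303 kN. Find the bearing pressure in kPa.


A = 5.0 * 3.9 = 19.5 m^2
q = P / A = 303 / 19.5
= 15.5385 kPa

15.5385 kPa


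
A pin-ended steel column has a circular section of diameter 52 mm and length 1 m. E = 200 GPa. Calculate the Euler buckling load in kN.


I = pi * d^4 / 64 = 358908.11 mm^4
L = 1000.0 mm
P_cr = pi^2 * E * I / L^2
= 9.8696 * 200000.0 * 358908.11 / 1000.0^2
= 708456.21 N = 708.4562 kN

708.4562 kN


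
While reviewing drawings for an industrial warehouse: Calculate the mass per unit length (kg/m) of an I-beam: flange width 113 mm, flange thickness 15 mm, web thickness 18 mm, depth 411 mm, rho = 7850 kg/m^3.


A_flanges = 2 * 113 * 15 = 3390 mm^2
A_web = (411 - 2 * 15) * 18 = 6858 mm^2
A_total = 3390 + 6858 = 10248 mm^2 = 0.010248 m^2
Weight = rho * A = 7850 * 0.010248 = 80.4468 kg/m

80.4468 kg/m


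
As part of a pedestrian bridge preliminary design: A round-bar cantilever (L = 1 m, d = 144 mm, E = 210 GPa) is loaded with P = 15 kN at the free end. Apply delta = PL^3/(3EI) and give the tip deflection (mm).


I = pi * d^4 / 64 = pi * 144^4 / 64 = 21106677.15 mm^4
L = 1000.0 mm, P = 15000.0 N, E = 210000.0 MPa
delta = P * L^3 / (3 * E * I)
= 15000.0 * 1000.0^3 / (3 * 210000.0 * 21106677.15)
= 1.1281 mm

1.1281 mm


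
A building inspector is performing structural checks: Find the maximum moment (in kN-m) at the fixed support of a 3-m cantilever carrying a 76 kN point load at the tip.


For a cantilever with a point load at the free end:
M_max = P * L = 76 * 3 = 228 kN-m

228 kN-m


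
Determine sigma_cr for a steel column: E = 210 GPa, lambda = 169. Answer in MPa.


sigma_cr = pi^2 * E / lambda^2
= 9.8696 * 210000.0 / 169^2
= 9.8696 * 210000.0 / 28561
= 72.5681 MPa

72.5681 MPa


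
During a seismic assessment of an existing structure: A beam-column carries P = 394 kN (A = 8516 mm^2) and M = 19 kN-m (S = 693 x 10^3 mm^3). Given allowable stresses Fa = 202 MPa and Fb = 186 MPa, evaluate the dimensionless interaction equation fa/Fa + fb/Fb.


f_a = P / A = 394000.0 / 8516 = 46.2659 MPa
f_b = M / S = 19000000.0 / 693000.0 = 27.417 MPa
Ratio = f_a / Fa + f_b / Fb
= 46.2659 / 202 + 27.417 / 186
= 0.3764 (dimensionless)

0.3764 (dimensionless)


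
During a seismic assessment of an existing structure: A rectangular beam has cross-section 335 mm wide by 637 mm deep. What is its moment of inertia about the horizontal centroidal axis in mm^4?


I = b * h^3 / 12
= 335 * 637^3 / 12
= 335 * 258474853 / 12
= 7215756312.92 mm^4

7215756312.92 mm^4


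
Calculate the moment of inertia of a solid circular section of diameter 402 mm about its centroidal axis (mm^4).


r = d / 2 = 402 / 2 = 201.0 mm
I = pi * r^4 / 4 = pi * 201.0^4 / 4
= 1281958927.33 mm^4

1281958927.33 mm^4
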